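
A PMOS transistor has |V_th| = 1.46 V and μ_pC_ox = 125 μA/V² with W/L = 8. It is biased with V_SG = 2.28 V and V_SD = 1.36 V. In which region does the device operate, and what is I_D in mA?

Saturation; I_D = 0.336 mA

k_p = μ_pC_ox · (W/L) = 1 mA/V².
V_ov = V_SG − |V_th| = 2.28 − 1.46 = 0.82 V.
Since V_SD = 1.36 V ≥ V_ov = 0.82 V, the device is in saturation.
I_D = ½ k_p V_ov² = 0.5 × 1 × 0.82² = 0.336 mA.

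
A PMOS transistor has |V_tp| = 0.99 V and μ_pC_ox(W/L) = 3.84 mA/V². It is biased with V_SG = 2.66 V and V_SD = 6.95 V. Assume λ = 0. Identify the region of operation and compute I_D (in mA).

V_ov = V_SG − |V_tp| = 2.66 − 0.99 = 1.67 V.
Since V_SD = 6.95 V ≥ V_ov = 1.67 V, the device is in saturation.
I_D = ½ k_p V_ov² = 0.5 × 3.84 × 1.67² = 5.35 mA.

Saturation; I_D = 5.35 mA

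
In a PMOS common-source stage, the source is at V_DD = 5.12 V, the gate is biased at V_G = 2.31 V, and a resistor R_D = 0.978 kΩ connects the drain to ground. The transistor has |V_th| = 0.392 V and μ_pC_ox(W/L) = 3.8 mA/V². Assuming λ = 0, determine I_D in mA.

I_D = 4.65 mA

V_SG = V_DD − V_G = 5.12 − 2.31 = 2.81 V, so V_ov = 2.81 − 0.392 = 2.42 V.
Assume saturation: I_D = ½ k_p V_ov² = 0.5 × 3.8 × 2.42² = 11.1 mA, giving V_SD = V_DD − I_D R_D = 5.12 − 11.1 × 0.978 = -5.74 V.
But -5.74 V < V_ov = 2.42 V, so the device is actually in triode.
In triode I_D = k_p[V_ov V_SD − ½ V_SD²] and I_D = (V_DD − V_SD)/R_D. Equating: 1.86 V_SD² − 9.986 V_SD + 5.12 = 0, giving V_SD = 0.574 V (the root below V_ov).
I_D = (5.12 − 0.574) / 0.978 = 4.65 mA.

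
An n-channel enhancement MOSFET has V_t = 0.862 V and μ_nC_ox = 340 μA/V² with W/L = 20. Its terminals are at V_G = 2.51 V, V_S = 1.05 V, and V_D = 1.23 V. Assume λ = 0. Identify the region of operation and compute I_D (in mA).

V_GS = V_G − V_S = 2.51 − 1.05 = 1.46 V; V_DS = V_D − V_S = 1.23 − 1.05 = 0.18 V.
k_n = μ_nC_ox · (W/L) = 6.8 mA/V².
V_ov = V_GS − V_t = 1.46 − 0.862 = 0.598 V.
Since V_DS = 0.18 V < V_ov = 0.598 V, the device is in the triode region.
I_D = k_n [V_ov · V_DS − ½ V_DS²] = 6.8 × [0.598 × 0.18 − 0.5 × 0.18²] = 0.622 mA.

Triode; I_D = 0.622 mA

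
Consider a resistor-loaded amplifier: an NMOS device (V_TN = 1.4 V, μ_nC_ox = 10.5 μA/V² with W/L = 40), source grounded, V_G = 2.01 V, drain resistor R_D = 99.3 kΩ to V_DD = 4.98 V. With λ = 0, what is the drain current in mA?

V_GS = V_G = 2.01 V, so V_ov = 2.01 − 1.4 = 0.61 V.
k_n = μ_nC_ox · (W/L) = 0.42 mA/V².
Assume saturation: I_D = ½ k_n V_ov² = 0.5 × 0.42 × 0.61² = 0.0781 mA, giving V_DS = V_DD − I_D R_D = 4.98 − 0.0781 × 99.3 = -2.78 V.
But -2.78 V < V_ov = 0.61 V, so the device is actually in triode.
In triode I_D = k_n[V_ov V_DS − ½ V_DS²] and I_D = (V_DD − V_DS)/R_D. Equating: 20.9 V_DS² − 26.44 V_DS + 4.98 = 0, giving V_DS = 0.23 V (the root below V_ov).
I_D = (4.98 − 0.23) / 99.3 = 0.0478 mA.

I_D = 0.0478 mA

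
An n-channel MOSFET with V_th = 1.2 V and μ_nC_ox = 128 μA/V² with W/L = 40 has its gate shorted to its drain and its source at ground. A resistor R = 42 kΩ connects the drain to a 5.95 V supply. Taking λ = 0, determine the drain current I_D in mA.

With gate tied to drain, V_GS = V_DS ≥ V_GS − V_th, so the device is in saturation.
k_n = μ_nC_ox · (W/L) = 5.12 mA/V².
KCL at the drain: ½ k_n (V_GS − V_th)² = (V_DD − V_GS)/R.
Let x = V_GS − 1.2. Then 108 x² + x − 4.75 = 0, giving x = 0.206 V (positive root), so V_GS = 1.41 V.
I_D = (V_DD − V_GS)/R = (5.95 − 1.41) / 42 = 0.108 mA.

I_D = 0.108 mA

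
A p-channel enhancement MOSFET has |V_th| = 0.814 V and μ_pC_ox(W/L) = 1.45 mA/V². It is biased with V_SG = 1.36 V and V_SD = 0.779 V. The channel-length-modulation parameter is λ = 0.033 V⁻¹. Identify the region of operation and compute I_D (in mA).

Saturation; I_D = 0.222 mA

V_ov = V_SG − |V_th| = 1.36 − 0.814 = 0.546 V.
Since V_SD = 0.779 V ≥ V_ov = 0.546 V, the device is in saturation.
I_D = ½ k_p V_ov² (1 + λ V_SD) = 0.5 × 1.45 × 0.546² × (1 + 0.033 × 0.779) = 0.222 mA.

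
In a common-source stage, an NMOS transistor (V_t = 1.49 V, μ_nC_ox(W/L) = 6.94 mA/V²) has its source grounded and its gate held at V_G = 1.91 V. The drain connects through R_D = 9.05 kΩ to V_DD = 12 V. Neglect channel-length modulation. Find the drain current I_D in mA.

V_GS = V_G = 1.91 V, so V_ov = 1.91 − 1.49 = 0.42 V.
Assume saturation: I_D = ½ k_n V_ov² = 0.5 × 6.94 × 0.42² = 0.612 mA, giving V_DS = V_DD − I_D R_D = 12 − 0.612 × 9.05 = 6.46 V.
V_DS = 6.46 V ≥ V_ov = 0.42 V, confirming saturation.

I_D = 0.612 mA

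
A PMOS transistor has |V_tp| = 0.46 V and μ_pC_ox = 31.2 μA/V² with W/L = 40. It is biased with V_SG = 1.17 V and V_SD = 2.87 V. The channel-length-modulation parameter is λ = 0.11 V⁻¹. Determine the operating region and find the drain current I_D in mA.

Saturation; I_D = 0.414 mA

k_p = μ_pC_ox · (W/L) = 1.248 mA/V².
V_ov = V_SG − |V_tp| = 1.17 − 0.46 = 0.71 V.
Since V_SD = 2.87 V ≥ V_ov = 0.71 V, the device is in saturation.
I_D = ½ k_p V_ov² (1 + λ V_SD) = 0.5 × 1.248 × 0.71² × (1 + 0.11 × 2.87) = 0.414 mA.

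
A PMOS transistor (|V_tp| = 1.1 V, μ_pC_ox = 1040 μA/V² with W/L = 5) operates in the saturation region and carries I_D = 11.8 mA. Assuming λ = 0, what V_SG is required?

V_SG = 3.23 V

k_p = μ_pC_ox · (W/L) = 5.2 mA/V².
In saturation I_D = ½ k_p (V_SG − |V_tp|)², so V_SG − |V_tp| = √(2 I_D / k_p) = √(2 × 11.8 / 5.2) = 2.13 V.
V_SG = 1.1 + 2.13 = 3.23 V.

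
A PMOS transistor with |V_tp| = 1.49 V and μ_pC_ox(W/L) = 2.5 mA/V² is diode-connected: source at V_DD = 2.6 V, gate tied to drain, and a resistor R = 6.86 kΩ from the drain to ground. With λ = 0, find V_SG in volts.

With gate tied to drain, V_SG = V_SD ≥ V_SG − |V_tp|, so the device is in saturation.
KCL at the drain: ½ k_p (V_SG − |V_tp|)² = (V_DD − V_SG)/R.
Let x = V_SG − 1.49. Then 8.58 x² + x − 1.11 = 0, giving x = 0.306 V (positive root), so V_SG = 1.8 V.
I_D = (V_DD − V_SG)/R = (2.6 − 1.8) / 6.86 = 0.117 mA.

V_SG = 1.80 V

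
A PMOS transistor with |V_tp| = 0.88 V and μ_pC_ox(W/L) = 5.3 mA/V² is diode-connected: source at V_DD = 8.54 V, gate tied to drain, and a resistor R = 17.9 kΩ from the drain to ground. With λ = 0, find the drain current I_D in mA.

With gate tied to drain, V_SG = V_SD ≥ V_SG − |V_tp|, so the device is in saturation.
KCL at the drain: ½ k_p (V_SG − |V_tp|)² = (V_DD − V_SG)/R.
Let x = V_SG − 0.88. Then 47.4 x² + x − 7.66 = 0, giving x = 0.391 V (positive root), so V_SG = 1.27 V.
I_D = (V_DD − V_SG)/R = (8.54 − 1.27) / 17.9 = 0.406 mA.

I_D = 0.406 mA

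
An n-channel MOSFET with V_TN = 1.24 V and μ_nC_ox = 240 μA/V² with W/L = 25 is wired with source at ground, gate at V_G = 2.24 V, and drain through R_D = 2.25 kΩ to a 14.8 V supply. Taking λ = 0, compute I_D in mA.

V_GS = V_G = 2.24 V, so V_ov = 2.24 − 1.24 = 1 V.
k_n = μ_nC_ox · (W/L) = 6 mA/V².
Assume saturation: I_D = ½ k_n V_ov² = 0.5 × 6 × 1² = 3 mA, giving V_DS = V_DD − I_D R_D = 14.8 − 3 × 2.25 = 8.05 V.
V_DS = 8.05 V ≥ V_ov = 1 V, confirming saturation.

I_D = 3.00 mA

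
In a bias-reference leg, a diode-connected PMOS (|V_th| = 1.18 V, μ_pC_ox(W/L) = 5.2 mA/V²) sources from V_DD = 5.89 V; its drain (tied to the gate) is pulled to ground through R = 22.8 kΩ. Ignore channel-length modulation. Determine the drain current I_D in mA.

I_D = 0.195 mA

With gate tied to drain, V_SG = V_SD ≥ V_SG − |V_th|, so the device is in saturation.
KCL at the drain: ½ k_p (V_SG − |V_th|)² = (V_DD − V_SG)/R.
Let x = V_SG − 1.18. Then 59.3 x² + x − 4.71 = 0, giving x = 0.274 V (positive root), so V_SG = 1.45 V.
I_D = (V_DD − V_SG)/R = (5.89 − 1.45) / 22.8 = 0.195 mA.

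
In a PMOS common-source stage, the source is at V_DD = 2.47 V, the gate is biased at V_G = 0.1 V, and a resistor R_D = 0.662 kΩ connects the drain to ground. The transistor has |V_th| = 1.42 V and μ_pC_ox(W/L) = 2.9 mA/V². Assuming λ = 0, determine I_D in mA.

V_SG = V_DD − V_G = 2.47 − 0.1 = 2.37 V, so V_ov = 2.37 − 1.42 = 0.95 V.
Assume saturation: I_D = ½ k_p V_ov² = 0.5 × 2.9 × 0.95² = 1.31 mA, giving V_SD = V_DD − I_D R_D = 2.47 − 1.31 × 0.662 = 1.6 V.
V_SD = 1.6 V ≥ V_ov = 0.95 V, confirming saturation.

I_D = 1.31 mA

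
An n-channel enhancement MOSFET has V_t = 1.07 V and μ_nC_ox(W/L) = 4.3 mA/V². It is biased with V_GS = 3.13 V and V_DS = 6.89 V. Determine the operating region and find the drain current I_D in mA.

Saturation; I_D = 9.12 mA

V_ov = V_GS − V_t = 3.13 − 1.07 = 2.06 V.
Since V_DS = 6.89 V ≥ V_ov = 2.06 V, the device is in saturation.
I_D = ½ k_n V_ov² = 0.5 × 4.3 × 2.06² = 9.12 mA.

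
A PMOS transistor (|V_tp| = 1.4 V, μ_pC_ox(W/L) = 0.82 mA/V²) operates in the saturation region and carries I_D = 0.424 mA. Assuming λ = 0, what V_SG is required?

In saturation I_D = ½ k_p (V_SG − |V_tp|)², so V_SG − |V_tp| = √(2 I_D / k_p) = √(2 × 0.424 / 0.82) = 1.02 V.
V_SG = 1.4 + 1.02 = 2.42 V.

V_SG = 2.42 V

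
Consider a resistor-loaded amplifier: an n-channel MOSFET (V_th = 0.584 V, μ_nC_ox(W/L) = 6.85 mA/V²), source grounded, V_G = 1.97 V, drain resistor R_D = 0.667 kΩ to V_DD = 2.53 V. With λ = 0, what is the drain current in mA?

V_GS = V_G = 1.97 V, so V_ov = 1.97 − 0.584 = 1.39 V.
Assume saturation: I_D = ½ k_n V_ov² = 0.5 × 6.85 × 1.39² = 6.58 mA, giving V_DS = V_DD − I_D R_D = 2.53 − 6.58 × 0.667 = -1.86 V.
But -1.86 V < V_ov = 1.39 V, so the device is actually in triode.
In triode I_D = k_n[V_ov V_DS − ½ V_DS²] and I_D = (V_DD − V_DS)/R_D. Equating: 2.28 V_DS² − 7.333 V_DS + 2.53 = 0, giving V_DS = 0.393 V (the root below V_ov).
I_D = (2.53 − 0.393) / 0.667 = 3.2 mA.

I_D = 3.20 mA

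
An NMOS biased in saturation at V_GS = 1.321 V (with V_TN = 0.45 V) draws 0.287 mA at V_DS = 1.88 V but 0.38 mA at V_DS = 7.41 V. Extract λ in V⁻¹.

λ = 0.0659 V⁻¹

With V_GS fixed, I_D ∝ (1 + λ V_DS) in saturation, so I_D2/I_D1 = (1 + λ V_DS2)/(1 + λ V_DS1).
0.38/0.287 = 1.324 = (1 + 7.41 λ)/(1 + 1.88 λ).
Solving: λ (I_D1 V_DS2 − I_D2 V_DS1) = I_D2 − I_D1, so λ = (0.38 − 0.287) / (0.287 × 7.41 − 0.38 × 1.88) = 0.093 / 1.41 = 0.0659 V⁻¹.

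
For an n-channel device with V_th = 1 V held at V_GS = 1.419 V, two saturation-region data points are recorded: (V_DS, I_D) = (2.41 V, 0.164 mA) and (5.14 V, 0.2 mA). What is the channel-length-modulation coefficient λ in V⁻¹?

λ = 0.0997 V⁻¹

With V_GS fixed, I_D ∝ (1 + λ V_DS) in saturation, so I_D2/I_D1 = (1 + λ V_DS2)/(1 + λ V_DS1).
0.2/0.164 = 1.22 = (1 + 5.14 λ)/(1 + 2.41 λ).
Solving: λ (I_D1 V_DS2 − I_D2 V_DS1) = I_D2 − I_D1, so λ = (0.2 − 0.164) / (0.164 × 5.14 − 0.2 × 2.41) = 0.036 / 0.361 = 0.0997 V⁻¹.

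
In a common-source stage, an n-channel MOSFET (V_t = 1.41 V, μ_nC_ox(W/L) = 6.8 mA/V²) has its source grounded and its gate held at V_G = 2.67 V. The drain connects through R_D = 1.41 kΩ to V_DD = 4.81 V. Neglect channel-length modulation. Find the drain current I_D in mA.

V_GS = V_G = 2.67 V, so V_ov = 2.67 − 1.41 = 1.26 V.
Assume saturation: I_D = ½ k_n V_ov² = 0.5 × 6.8 × 1.26² = 5.4 mA, giving V_DS = V_DD − I_D R_D = 4.81 − 5.4 × 1.41 = -2.8 V.
But -2.8 V < V_ov = 1.26 V, so the device is actually in triode.
In triode I_D = k_n[V_ov V_DS − ½ V_DS²] and I_D = (V_DD − V_DS)/R_D. Equating: 4.79 V_DS² − 13.08 V_DS + 4.81 = 0, giving V_DS = 0.438 V (the root below V_ov).
I_D = (4.81 − 0.438) / 1.41 = 3.1 mA.

I_D = 3.10 mA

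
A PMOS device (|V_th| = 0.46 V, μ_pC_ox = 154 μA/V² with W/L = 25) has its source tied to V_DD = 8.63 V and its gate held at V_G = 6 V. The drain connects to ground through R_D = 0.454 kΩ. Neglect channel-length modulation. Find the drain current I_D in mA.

V_SG = V_DD − V_G = 8.63 − 6 = 2.63 V, so V_ov = 2.63 − 0.46 = 2.17 V.
k_p = μ_pC_ox · (W/L) = 3.85 mA/V².
Assume saturation: I_D = ½ k_p V_ov² = 0.5 × 3.85 × 2.17² = 9.06 mA, giving V_SD = V_DD − I_D R_D = 8.63 − 9.06 × 0.454 = 4.51 V.
V_SD = 4.51 V ≥ V_ov = 2.17 V, confirming saturation.

I_D = 9.06 mA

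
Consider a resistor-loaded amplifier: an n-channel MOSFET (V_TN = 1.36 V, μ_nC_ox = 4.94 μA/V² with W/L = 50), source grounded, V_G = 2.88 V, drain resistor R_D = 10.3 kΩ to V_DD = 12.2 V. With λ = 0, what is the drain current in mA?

I_D = 0.285 mA

V_GS = V_G = 2.88 V, so V_ov = 2.88 − 1.36 = 1.52 V.
k_n = μ_nC_ox · (W/L) = 0.247 mA/V².
Assume saturation: I_D = ½ k_n V_ov² = 0.5 × 0.247 × 1.52² = 0.285 mA, giving V_DS = V_DD − I_D R_D = 12.2 − 0.285 × 10.3 = 9.26 V.
V_DS = 9.26 V ≥ V_ov = 1.52 V, confirming saturation.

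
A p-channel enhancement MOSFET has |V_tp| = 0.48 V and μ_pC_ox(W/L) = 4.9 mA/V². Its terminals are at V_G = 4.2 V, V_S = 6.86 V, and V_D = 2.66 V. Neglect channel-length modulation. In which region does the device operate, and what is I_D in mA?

V_SG = V_S − V_G = 6.86 − 4.2 = 2.66 V; V_SD = V_S − V_D = 6.86 − 2.66 = 4.2 V.
V_ov = V_SG − |V_tp| = 2.66 − 0.48 = 2.18 V.
Since V_SD = 4.2 V ≥ V_ov = 2.18 V, the device is in saturation.
I_D = ½ k_p V_ov² = 0.5 × 4.9 × 2.18² = 11.6 mA.

Saturation; I_D = 11.6 mA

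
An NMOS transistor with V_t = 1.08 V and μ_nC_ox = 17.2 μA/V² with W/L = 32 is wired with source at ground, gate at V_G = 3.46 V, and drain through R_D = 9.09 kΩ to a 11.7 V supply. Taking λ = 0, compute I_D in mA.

V_GS = V_G = 3.46 V, so V_ov = 3.46 − 1.08 = 2.38 V.
k_n = μ_nC_ox · (W/L) = 0.5504 mA/V².
Assume saturation: I_D = ½ k_n V_ov² = 0.5 × 0.5504 × 2.38² = 1.56 mA, giving V_DS = V_DD − I_D R_D = 11.7 − 1.56 × 9.09 = -2.47 V.
But -2.47 V < V_ov = 2.38 V, so the device is actually in triode.
In triode I_D = k_n[V_ov V_DS − ½ V_DS²] and I_D = (V_DD − V_DS)/R_D. Equating: 2.5 V_DS² − 12.91 V_DS + 11.7 = 0, giving V_DS = 1.17 V (the root below V_ov).
I_D = (11.7 − 1.17) / 9.09 = 1.16 mA.

I_D = 1.16 mA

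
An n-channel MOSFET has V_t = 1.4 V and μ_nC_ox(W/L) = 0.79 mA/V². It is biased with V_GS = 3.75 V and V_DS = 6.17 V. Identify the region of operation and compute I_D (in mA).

Saturation; I_D = 2.18 mA

V_ov = V_GS − V_t = 3.75 − 1.4 = 2.35 V.
Since V_DS = 6.17 V ≥ V_ov = 2.35 V, the device is in saturation.
I_D = ½ k_n V_ov² = 0.5 × 0.79 × 2.35² = 2.18 mA.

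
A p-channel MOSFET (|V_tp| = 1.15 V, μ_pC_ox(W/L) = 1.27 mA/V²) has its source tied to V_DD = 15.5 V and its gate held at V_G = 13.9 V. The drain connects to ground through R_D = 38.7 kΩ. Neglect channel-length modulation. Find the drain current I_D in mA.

V_SG = V_DD − V_G = 15.5 − 13.9 = 1.6 V, so V_ov = 1.6 − 1.15 = 0.45 V.
Assume saturation: I_D = ½ k_p V_ov² = 0.5 × 1.27 × 0.45² = 0.129 mA, giving V_SD = V_DD − I_D R_D = 15.5 − 0.129 × 38.7 = 10.5 V.
V_SD = 10.5 V ≥ V_ov = 0.45 V, confirming saturation.

I_D = 0.129 mA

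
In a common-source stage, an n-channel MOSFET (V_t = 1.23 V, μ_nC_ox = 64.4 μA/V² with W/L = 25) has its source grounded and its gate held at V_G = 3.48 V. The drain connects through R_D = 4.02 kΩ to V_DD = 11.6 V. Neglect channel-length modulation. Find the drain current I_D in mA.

I_D = 2.66 mA

V_GS = V_G = 3.48 V, so V_ov = 3.48 − 1.23 = 2.25 V.
k_n = μ_nC_ox · (W/L) = 1.61 mA/V².
Assume saturation: I_D = ½ k_n V_ov² = 0.5 × 1.61 × 2.25² = 4.08 mA, giving V_DS = V_DD − I_D R_D = 11.6 − 4.08 × 4.02 = -4.78 V.
But -4.78 V < V_ov = 2.25 V, so the device is actually in triode.
In triode I_D = k_n[V_ov V_DS − ½ V_DS²] and I_D = (V_DD − V_DS)/R_D. Equating: 3.24 V_DS² − 15.56 V_DS + 11.6 = 0, giving V_DS = 0.922 V (the root below V_ov).
I_D = (11.6 − 0.922) / 4.02 = 2.66 mA.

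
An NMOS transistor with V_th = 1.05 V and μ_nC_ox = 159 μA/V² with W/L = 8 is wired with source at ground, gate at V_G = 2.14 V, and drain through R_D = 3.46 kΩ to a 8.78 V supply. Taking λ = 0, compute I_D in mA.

V_GS = V_G = 2.14 V, so V_ov = 2.14 − 1.05 = 1.09 V.
k_n = μ_nC_ox · (W/L) = 1.272 mA/V².
Assume saturation: I_D = ½ k_n V_ov² = 0.5 × 1.272 × 1.09² = 0.756 mA, giving V_DS = V_DD − I_D R_D = 8.78 − 0.756 × 3.46 = 6.17 V.
V_DS = 6.17 V ≥ V_ov = 1.09 V, confirming saturation.

I_D = 0.756 mA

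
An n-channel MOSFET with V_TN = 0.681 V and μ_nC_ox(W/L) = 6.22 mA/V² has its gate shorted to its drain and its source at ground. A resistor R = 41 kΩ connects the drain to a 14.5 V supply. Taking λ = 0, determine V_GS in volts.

V_GS = 1.01 V

With gate tied to drain, V_GS = V_DS ≥ V_GS − V_TN, so the device is in saturation.
KCL at the drain: ½ k_n (V_GS − V_TN)² = (V_DD − V_GS)/R.
Let x = V_GS − 0.681. Then 128 x² + x − 13.82 = 0, giving x = 0.325 V (positive root), so V_GS = 1.01 V.
I_D = (V_DD − V_GS)/R = (14.5 − 1.01) / 41 = 0.329 mA.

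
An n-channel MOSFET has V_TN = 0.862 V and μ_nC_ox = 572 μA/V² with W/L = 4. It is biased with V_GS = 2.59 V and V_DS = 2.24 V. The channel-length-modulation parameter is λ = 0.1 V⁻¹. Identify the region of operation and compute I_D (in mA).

Saturation; I_D = 4.18 mA

k_n = μ_nC_ox · (W/L) = 2.288 mA/V².
V_ov = V_GS − V_TN = 2.59 − 0.862 = 1.73 V.
Since V_DS = 2.24 V ≥ V_ov = 1.73 V, the device is in saturation.
I_D = ½ k_n V_ov² (1 + λ V_DS) = 0.5 × 2.288 × 1.73² × (1 + 0.1 × 2.24) = 4.18 mA.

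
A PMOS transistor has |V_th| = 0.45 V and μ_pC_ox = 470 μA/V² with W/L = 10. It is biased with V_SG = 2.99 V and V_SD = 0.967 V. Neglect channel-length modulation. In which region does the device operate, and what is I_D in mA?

k_p = μ_pC_ox · (W/L) = 4.7 mA/V².
V_ov = V_SG − |V_th| = 2.99 − 0.45 = 2.54 V.
Since V_SD = 0.967 V < V_ov = 2.54 V, the device is in the triode region.
I_D = k_p [V_ov · V_SD − ½ V_SD²] = 4.7 × [2.54 × 0.967 − 0.5 × 0.967²] = 9.35 mA.

Triode; I_D = 9.35 mA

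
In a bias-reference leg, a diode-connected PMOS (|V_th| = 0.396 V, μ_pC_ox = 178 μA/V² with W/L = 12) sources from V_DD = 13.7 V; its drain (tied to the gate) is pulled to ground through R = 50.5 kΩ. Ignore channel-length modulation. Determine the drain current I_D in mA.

I_D = 0.254 mA

With gate tied to drain, V_SG = V_SD ≥ V_SG − |V_th|, so the device is in saturation.
k_p = μ_pC_ox · (W/L) = 2.136 mA/V².
KCL at the drain: ½ k_p (V_SG − |V_th|)² = (V_DD − V_SG)/R.
Let x = V_SG − 0.396. Then 53.9 x² + x − 13.3 = 0, giving x = 0.487 V (positive root), so V_SG = 0.883 V.
I_D = (V_DD − V_SG)/R = (13.7 − 0.883) / 50.5 = 0.254 mA.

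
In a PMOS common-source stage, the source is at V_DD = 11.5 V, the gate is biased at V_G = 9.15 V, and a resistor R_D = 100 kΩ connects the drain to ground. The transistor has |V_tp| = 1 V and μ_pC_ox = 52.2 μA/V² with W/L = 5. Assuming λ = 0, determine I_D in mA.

V_SG = V_DD − V_G = 11.5 − 9.15 = 2.35 V, so V_ov = 2.35 − 1 = 1.35 V.
k_p = μ_pC_ox · (W/L) = 0.261 mA/V².
Assume saturation: I_D = ½ k_p V_ov² = 0.5 × 0.261 × 1.35² = 0.238 mA, giving V_SD = V_DD − I_D R_D = 11.5 − 0.238 × 100 = -12.3 V.
But -12.3 V < V_ov = 1.35 V, so the device is actually in triode.
In triode I_D = k_p[V_ov V_SD − ½ V_SD²] and I_D = (V_DD − V_SD)/R_D. Equating: 13.1 V_SD² − 36.23 V_SD + 11.5 = 0, giving V_SD = 0.365 V (the root below V_ov).
I_D = (11.5 − 0.365) / 100 = 0.111 mA.

I_D = 0.111 mA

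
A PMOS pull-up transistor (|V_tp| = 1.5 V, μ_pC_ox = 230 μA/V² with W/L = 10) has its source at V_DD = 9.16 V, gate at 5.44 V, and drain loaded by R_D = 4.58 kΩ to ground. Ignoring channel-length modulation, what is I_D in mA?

V_SG = V_DD − V_G = 9.16 − 5.44 = 3.72 V, so V_ov = 3.72 − 1.5 = 2.22 V.
k_p = μ_pC_ox · (W/L) = 2.3 mA/V².
Assume saturation: I_D = ½ k_p V_ov² = 0.5 × 2.3 × 2.22² = 5.67 mA, giving V_SD = V_DD − I_D R_D = 9.16 − 5.67 × 4.58 = -16.8 V.
But -16.8 V < V_ov = 2.22 V, so the device is actually in triode.
In triode I_D = k_p[V_ov V_SD − ½ V_SD²] and I_D = (V_DD − V_SD)/R_D. Equating: 5.27 V_SD² − 24.39 V_SD + 9.16 = 0, giving V_SD = 0.412 V (the root below V_ov).
I_D = (9.16 − 0.412) / 4.58 = 1.91 mA.

I_D = 1.91 mA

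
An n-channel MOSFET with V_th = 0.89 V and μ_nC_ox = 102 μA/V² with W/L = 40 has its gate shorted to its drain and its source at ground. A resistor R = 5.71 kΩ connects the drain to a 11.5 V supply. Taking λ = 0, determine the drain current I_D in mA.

I_D = 1.70 mA

With gate tied to drain, V_GS = V_DS ≥ V_GS − V_th, so the device is in saturation.
k_n = μ_nC_ox · (W/L) = 4.08 mA/V².
KCL at the drain: ½ k_n (V_GS − V_th)² = (V_DD − V_GS)/R.
Let x = V_GS − 0.89. Then 11.6 x² + x − 10.61 = 0, giving x = 0.912 V (positive root), so V_GS = 1.8 V.
I_D = (V_DD − V_GS)/R = (11.5 − 1.8) / 5.71 = 1.7 mA.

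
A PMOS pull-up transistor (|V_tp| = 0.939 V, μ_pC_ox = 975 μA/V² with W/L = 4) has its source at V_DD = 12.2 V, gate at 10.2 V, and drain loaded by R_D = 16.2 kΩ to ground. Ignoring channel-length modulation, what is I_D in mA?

V_SG = V_DD − V_G = 12.2 − 10.2 = 2 V, so V_ov = 2 − 0.939 = 1.06 V.
k_p = μ_pC_ox · (W/L) = 3.9 mA/V².
Assume saturation: I_D = ½ k_p V_ov² = 0.5 × 3.9 × 1.06² = 2.2 mA, giving V_SD = V_DD − I_D R_D = 12.2 − 2.2 × 16.2 = -23.4 V.
But -23.4 V < V_ov = 1.06 V, so the device is actually in triode.
In triode I_D = k_p[V_ov V_SD − ½ V_SD²] and I_D = (V_DD − V_SD)/R_D. Equating: 31.6 V_SD² − 68.03 V_SD + 12.2 = 0, giving V_SD = 0.197 V (the root below V_ov).
I_D = (12.2 − 0.197) / 16.2 = 0.741 mA.

I_D = 0.741 mA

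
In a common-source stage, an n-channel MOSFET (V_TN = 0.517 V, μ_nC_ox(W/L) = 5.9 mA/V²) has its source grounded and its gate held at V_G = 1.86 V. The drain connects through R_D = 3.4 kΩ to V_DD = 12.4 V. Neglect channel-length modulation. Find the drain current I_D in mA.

I_D = 3.48 mA

V_GS = V_G = 1.86 V, so V_ov = 1.86 − 0.517 = 1.34 V.
Assume saturation: I_D = ½ k_n V_ov² = 0.5 × 5.9 × 1.34² = 5.32 mA, giving V_DS = V_DD − I_D R_D = 12.4 − 5.32 × 3.4 = -5.69 V.
But -5.69 V < V_ov = 1.34 V, so the device is actually in triode.
In triode I_D = k_n[V_ov V_DS − ½ V_DS²] and I_D = (V_DD − V_DS)/R_D. Equating: 10 V_DS² − 27.94 V_DS + 12.4 = 0, giving V_DS = 0.554 V (the root below V_ov).
I_D = (12.4 − 0.554) / 3.4 = 3.48 mA.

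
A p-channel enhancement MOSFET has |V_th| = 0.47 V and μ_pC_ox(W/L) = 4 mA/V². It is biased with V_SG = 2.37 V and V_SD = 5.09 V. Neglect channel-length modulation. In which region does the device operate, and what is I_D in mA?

V_ov = V_SG − |V_th| = 2.37 − 0.47 = 1.9 V.
Since V_SD = 5.09 V ≥ V_ov = 1.9 V, the device is in saturation.
I_D = ½ k_p V_ov² = 0.5 × 4 × 1.9² = 7.22 mA.

Saturation; I_D = 7.22 mA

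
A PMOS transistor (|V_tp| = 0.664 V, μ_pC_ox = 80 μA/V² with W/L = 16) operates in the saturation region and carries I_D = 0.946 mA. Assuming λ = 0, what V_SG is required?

k_p = μ_pC_ox · (W/L) = 1.28 mA/V².
In saturation I_D = ½ k_p (V_SG − |V_tp|)², so V_SG − |V_tp| = √(2 I_D / k_p) = √(2 × 0.946 / 1.28) = 1.22 V.
V_SG = 0.664 + 1.22 = 1.88 V.

V_SG = 1.88 V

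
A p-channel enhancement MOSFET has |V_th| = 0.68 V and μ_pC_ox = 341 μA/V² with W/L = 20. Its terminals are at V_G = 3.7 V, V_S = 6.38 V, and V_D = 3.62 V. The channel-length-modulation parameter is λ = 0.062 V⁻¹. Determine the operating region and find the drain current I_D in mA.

V_SG = V_S − V_G = 6.38 − 3.7 = 2.68 V; V_SD = V_S − V_D = 6.38 − 3.62 = 2.76 V.
k_p = μ_pC_ox · (W/L) = 6.82 mA/V².
V_ov = V_SG − |V_th| = 2.68 − 0.68 = 2 V.
Since V_SD = 2.76 V ≥ V_ov = 2 V, the device is in saturation.
I_D = ½ k_p V_ov² (1 + λ V_SD) = 0.5 × 6.82 × 2² × (1 + 0.062 × 2.76) = 16 mA.

Saturation; I_D = 16.0 mA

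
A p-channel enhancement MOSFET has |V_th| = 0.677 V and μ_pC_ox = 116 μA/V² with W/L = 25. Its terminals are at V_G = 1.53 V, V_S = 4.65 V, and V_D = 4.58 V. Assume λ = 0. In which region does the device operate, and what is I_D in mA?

Triode; I_D = 0.489 mA

V_SG = V_S − V_G = 4.65 − 1.53 = 3.12 V; V_SD = V_S − V_D = 4.65 − 4.58 = 0.07 V.
k_p = μ_pC_ox · (W/L) = 2.9 mA/V².
V_ov = V_SG − |V_th| = 3.12 − 0.677 = 2.44 V.
Since V_SD = 0.07 V < V_ov = 2.44 V, the device is in the triode region.
I_D = k_p [V_ov · V_SD − ½ V_SD²] = 2.9 × [2.44 × 0.07 − 0.5 × 0.07²] = 0.489 mA.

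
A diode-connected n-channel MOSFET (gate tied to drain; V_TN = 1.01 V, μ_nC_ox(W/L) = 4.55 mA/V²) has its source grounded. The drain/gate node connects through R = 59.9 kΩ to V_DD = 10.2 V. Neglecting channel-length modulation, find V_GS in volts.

With gate tied to drain, V_GS = V_DS ≥ V_GS − V_TN, so the device is in saturation.
KCL at the drain: ½ k_n (V_GS − V_TN)² = (V_DD − V_GS)/R.
Let x = V_GS − 1.01. Then 136 x² + x − 9.19 = 0, giving x = 0.256 V (positive root), so V_GS = 1.27 V.
I_D = (V_DD − V_GS)/R = (10.2 − 1.27) / 59.9 = 0.149 mA.

V_GS = 1.27 V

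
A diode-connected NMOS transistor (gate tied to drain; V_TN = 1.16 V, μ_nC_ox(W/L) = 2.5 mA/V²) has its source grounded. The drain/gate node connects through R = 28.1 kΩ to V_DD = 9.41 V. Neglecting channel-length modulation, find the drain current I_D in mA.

I_D = 0.277 mA

With gate tied to drain, V_GS = V_DS ≥ V_GS − V_TN, so the device is in saturation.
KCL at the drain: ½ k_n (V_GS − V_TN)² = (V_DD − V_GS)/R.
Let x = V_GS − 1.16. Then 35.1 x² + x − 8.25 = 0, giving x = 0.471 V (positive root), so V_GS = 1.63 V.
I_D = (V_DD − V_GS)/R = (9.41 − 1.63) / 28.1 = 0.277 mA.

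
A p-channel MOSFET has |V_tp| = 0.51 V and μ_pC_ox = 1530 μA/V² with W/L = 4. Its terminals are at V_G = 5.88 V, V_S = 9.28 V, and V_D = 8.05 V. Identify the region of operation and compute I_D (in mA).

Triode; I_D = 17.1 mA

V_SG = V_S − V_G = 9.28 − 5.88 = 3.4 V; V_SD = V_S − V_D = 9.28 − 8.05 = 1.23 V.
k_p = μ_pC_ox · (W/L) = 6.12 mA/V².
V_ov = V_SG − |V_tp| = 3.4 − 0.51 = 2.89 V.
Since V_SD = 1.23 V < V_ov = 2.89 V, the device is in the triode region.
I_D = k_p [V_ov · V_SD − ½ V_SD²] = 6.12 × [2.89 × 1.23 − 0.5 × 1.23²] = 17.1 mA.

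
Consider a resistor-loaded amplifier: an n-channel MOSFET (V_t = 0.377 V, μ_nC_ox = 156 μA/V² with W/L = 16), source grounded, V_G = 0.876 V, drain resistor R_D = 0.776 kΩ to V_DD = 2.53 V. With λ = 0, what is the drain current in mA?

I_D = 0.311 mA

V_GS = V_G = 0.876 V, so V_ov = 0.876 − 0.377 = 0.499 V.
k_n = μ_nC_ox · (W/L) = 2.496 mA/V².
Assume saturation: I_D = ½ k_n V_ov² = 0.5 × 2.496 × 0.499² = 0.311 mA, giving V_DS = V_DD − I_D R_D = 2.53 − 0.311 × 0.776 = 2.29 V.
V_DS = 2.29 V ≥ V_ov = 0.499 V, confirming saturation.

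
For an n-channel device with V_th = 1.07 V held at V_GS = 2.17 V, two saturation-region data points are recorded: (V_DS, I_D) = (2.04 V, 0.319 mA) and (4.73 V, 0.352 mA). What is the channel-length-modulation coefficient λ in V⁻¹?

λ = 0.0417 V⁻¹

With V_GS fixed, I_D ∝ (1 + λ V_DS) in saturation, so I_D2/I_D1 = (1 + λ V_DS2)/(1 + λ V_DS1).
0.352/0.319 = 1.103 = (1 + 4.73 λ)/(1 + 2.04 λ).
Solving: λ (I_D1 V_DS2 − I_D2 V_DS1) = I_D2 − I_D1, so λ = (0.352 − 0.319) / (0.319 × 4.73 − 0.352 × 2.04) = 0.033 / 0.791 = 0.0417 V⁻¹.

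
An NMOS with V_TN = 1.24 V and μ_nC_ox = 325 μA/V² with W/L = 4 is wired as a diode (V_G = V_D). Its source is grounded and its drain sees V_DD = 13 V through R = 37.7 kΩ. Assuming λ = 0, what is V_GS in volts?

V_GS = 1.91 V

With gate tied to drain, V_GS = V_DS ≥ V_GS − V_TN, so the device is in saturation.
k_n = μ_nC_ox · (W/L) = 1.3 mA/V².
KCL at the drain: ½ k_n (V_GS − V_TN)² = (V_DD − V_GS)/R.
Let x = V_GS − 1.24. Then 24.5 x² + x − 11.76 = 0, giving x = 0.673 V (positive root), so V_GS = 1.91 V.
I_D = (V_DD − V_GS)/R = (13 − 1.91) / 37.7 = 0.294 mA.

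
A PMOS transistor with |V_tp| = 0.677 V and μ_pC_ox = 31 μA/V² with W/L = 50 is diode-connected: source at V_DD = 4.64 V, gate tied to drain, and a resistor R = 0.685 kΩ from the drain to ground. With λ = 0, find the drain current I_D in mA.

With gate tied to drain, V_SG = V_SD ≥ V_SG − |V_tp|, so the device is in saturation.
k_p = μ_pC_ox · (W/L) = 1.55 mA/V².
KCL at the drain: ½ k_p (V_SG − |V_tp|)² = (V_DD − V_SG)/R.
Let x = V_SG − 0.677. Then 0.531 x² + x − 3.963 = 0, giving x = 1.95 V (positive root), so V_SG = 2.63 V.
I_D = (V_DD − V_SG)/R = (4.64 − 2.63) / 0.685 = 2.94 mA.

I_D = 2.94 mA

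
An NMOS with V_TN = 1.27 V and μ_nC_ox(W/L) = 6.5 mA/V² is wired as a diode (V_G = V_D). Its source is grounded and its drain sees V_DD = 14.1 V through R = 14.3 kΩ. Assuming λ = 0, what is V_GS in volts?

With gate tied to drain, V_GS = V_DS ≥ V_GS − V_TN, so the device is in saturation.
KCL at the drain: ½ k_n (V_GS − V_TN)² = (V_DD − V_GS)/R.
Let x = V_GS − 1.27. Then 46.5 x² + x − 12.83 = 0, giving x = 0.515 V (positive root), so V_GS = 1.78 V.
I_D = (V_DD − V_GS)/R = (14.1 − 1.78) / 14.3 = 0.861 mA.

V_GS = 1.78 V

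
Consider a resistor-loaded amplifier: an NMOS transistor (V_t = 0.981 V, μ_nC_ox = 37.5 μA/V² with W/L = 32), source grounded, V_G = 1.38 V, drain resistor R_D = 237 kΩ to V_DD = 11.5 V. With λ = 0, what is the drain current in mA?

I_D = 0.0480 mA

V_GS = V_G = 1.38 V, so V_ov = 1.38 − 0.981 = 0.399 V.
k_n = μ_nC_ox · (W/L) = 1.2 mA/V².
Assume saturation: I_D = ½ k_n V_ov² = 0.5 × 1.2 × 0.399² = 0.0955 mA, giving V_DS = V_DD − I_D R_D = 11.5 − 0.0955 × 237 = -11.1 V.
But -11.1 V < V_ov = 0.399 V, so the device is actually in triode.
In triode I_D = k_n[V_ov V_DS − ½ V_DS²] and I_D = (V_DD − V_DS)/R_D. Equating: 142 V_DS² − 114.5 V_DS + 11.5 = 0, giving V_DS = 0.118 V (the root below V_ov).
I_D = (11.5 − 0.118) / 237 = 0.048 mA.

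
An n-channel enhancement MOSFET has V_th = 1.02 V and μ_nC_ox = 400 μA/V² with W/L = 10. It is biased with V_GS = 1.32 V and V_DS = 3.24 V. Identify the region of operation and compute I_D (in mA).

k_n = μ_nC_ox · (W/L) = 4 mA/V².
V_ov = V_GS − V_th = 1.32 − 1.02 = 0.3 V.
Since V_DS = 3.24 V ≥ V_ov = 0.3 V, the device is in saturation.
I_D = ½ k_n V_ov² = 0.5 × 4 × 0.3² = 0.18 mA.

Saturation; I_D = 0.180 mA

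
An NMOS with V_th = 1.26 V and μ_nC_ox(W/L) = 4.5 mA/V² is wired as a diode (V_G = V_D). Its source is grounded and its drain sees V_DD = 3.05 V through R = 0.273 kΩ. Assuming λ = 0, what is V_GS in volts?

V_GS = 2.34 V

With gate tied to drain, V_GS = V_DS ≥ V_GS − V_th, so the device is in saturation.
KCL at the drain: ½ k_n (V_GS − V_th)² = (V_DD − V_GS)/R.
Let x = V_GS − 1.26. Then 0.614 x² + x − 1.79 = 0, giving x = 1.08 V (positive root), so V_GS = 2.34 V.
I_D = (V_DD − V_GS)/R = (3.05 − 2.34) / 0.273 = 2.61 mA.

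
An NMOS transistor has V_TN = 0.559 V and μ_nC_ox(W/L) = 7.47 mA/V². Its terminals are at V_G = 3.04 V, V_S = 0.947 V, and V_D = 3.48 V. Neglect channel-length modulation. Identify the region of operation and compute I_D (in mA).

Saturation; I_D = 8.79 mA

V_GS = V_G − V_S = 3.04 − 0.947 = 2.09 V; V_DS = V_D − V_S = 3.48 − 0.947 = 2.53 V.
V_ov = V_GS − V_TN = 2.09 − 0.559 = 1.53 V.
Since V_DS = 2.53 V ≥ V_ov = 1.53 V, the device is in saturation.
I_D = ½ k_n V_ov² = 0.5 × 7.47 × 1.53² = 8.79 mA.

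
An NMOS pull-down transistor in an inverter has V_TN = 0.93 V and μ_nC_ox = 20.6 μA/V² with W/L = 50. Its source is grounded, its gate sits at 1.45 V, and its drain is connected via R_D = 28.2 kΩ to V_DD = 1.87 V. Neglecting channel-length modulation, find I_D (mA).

V_GS = V_G = 1.45 V, so V_ov = 1.45 − 0.93 = 0.52 V.
k_n = μ_nC_ox · (W/L) = 1.03 mA/V².
Assume saturation: I_D = ½ k_n V_ov² = 0.5 × 1.03 × 0.52² = 0.139 mA, giving V_DS = V_DD − I_D R_D = 1.87 − 0.139 × 28.2 = -2.06 V.
But -2.06 V < V_ov = 0.52 V, so the device is actually in triode.
In triode I_D = k_n[V_ov V_DS − ½ V_DS²] and I_D = (V_DD − V_DS)/R_D. Equating: 14.5 V_DS² − 16.1 V_DS + 1.87 = 0, giving V_DS = 0.132 V (the root below V_ov).
I_D = (1.87 − 0.132) / 28.2 = 0.0616 mA.

I_D = 0.0616 mA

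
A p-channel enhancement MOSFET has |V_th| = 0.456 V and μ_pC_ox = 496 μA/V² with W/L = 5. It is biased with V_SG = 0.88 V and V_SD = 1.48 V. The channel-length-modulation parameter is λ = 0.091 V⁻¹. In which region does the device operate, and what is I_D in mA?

Saturation; I_D = 0.253 mA

k_p = μ_pC_ox · (W/L) = 2.48 mA/V².
V_ov = V_SG − |V_th| = 0.88 − 0.456 = 0.424 V.
Since V_SD = 1.48 V ≥ V_ov = 0.424 V, the device is in saturation.
I_D = ½ k_p V_ov² (1 + λ V_SD) = 0.5 × 2.48 × 0.424² × (1 + 0.091 × 1.48) = 0.253 mA.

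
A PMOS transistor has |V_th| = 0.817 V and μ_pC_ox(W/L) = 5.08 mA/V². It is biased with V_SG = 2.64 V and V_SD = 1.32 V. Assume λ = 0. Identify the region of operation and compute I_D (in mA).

Triode; I_D = 7.80 mA

V_ov = V_SG − |V_th| = 2.64 − 0.817 = 1.82 V.
Since V_SD = 1.32 V < V_ov = 1.82 V, the device is in the triode region.
I_D = k_p [V_ov · V_SD − ½ V_SD²] = 5.08 × [1.82 × 1.32 − 0.5 × 1.32²] = 7.8 mA.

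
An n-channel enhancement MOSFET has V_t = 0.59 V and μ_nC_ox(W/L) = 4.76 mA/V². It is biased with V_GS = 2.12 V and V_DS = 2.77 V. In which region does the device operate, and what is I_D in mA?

Saturation; I_D = 5.57 mA

V_ov = V_GS − V_t = 2.12 − 0.59 = 1.53 V.
Since V_DS = 2.77 V ≥ V_ov = 1.53 V, the device is in saturation.
I_D = ½ k_n V_ov² = 0.5 × 4.76 × 1.53² = 5.57 mA.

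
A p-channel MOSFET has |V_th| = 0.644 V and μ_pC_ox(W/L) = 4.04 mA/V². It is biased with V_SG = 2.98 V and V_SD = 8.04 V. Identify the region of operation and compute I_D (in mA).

Saturation; I_D = 11.0 mA

V_ov = V_SG − |V_th| = 2.98 − 0.644 = 2.34 V.
Since V_SD = 8.04 V ≥ V_ov = 2.34 V, the device is in saturation.
I_D = ½ k_p V_ov² = 0.5 × 4.04 × 2.34² = 11 mA.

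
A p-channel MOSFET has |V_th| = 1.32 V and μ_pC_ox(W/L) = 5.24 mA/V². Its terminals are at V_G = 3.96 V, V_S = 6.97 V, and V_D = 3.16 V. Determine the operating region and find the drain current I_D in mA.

V_SG = V_S − V_G = 6.97 − 3.96 = 3.01 V; V_SD = V_S − V_D = 6.97 − 3.16 = 3.81 V.
V_ov = V_SG − |V_th| = 3.01 − 1.32 = 1.69 V.
Since V_SD = 3.81 V ≥ V_ov = 1.69 V, the device is in saturation.
I_D = ½ k_p V_ov² = 0.5 × 5.24 × 1.69² = 7.48 mA.

Saturation; I_D = 7.48 mA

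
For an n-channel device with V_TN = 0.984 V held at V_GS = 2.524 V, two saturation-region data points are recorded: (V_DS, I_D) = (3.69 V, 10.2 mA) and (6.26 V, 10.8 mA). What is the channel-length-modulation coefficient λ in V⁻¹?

With V_GS fixed, I_D ∝ (1 + λ V_DS) in saturation, so I_D2/I_D1 = (1 + λ V_DS2)/(1 + λ V_DS1).
10.8/10.2 = 1.059 = (1 + 6.26 λ)/(1 + 3.69 λ).
Solving: λ (I_D1 V_DS2 − I_D2 V_DS1) = I_D2 − I_D1, so λ = (10.8 − 10.2) / (10.2 × 6.26 − 10.8 × 3.69) = 0.6 / 24 = 0.025 V⁻¹.

λ = 0.0250 V⁻¹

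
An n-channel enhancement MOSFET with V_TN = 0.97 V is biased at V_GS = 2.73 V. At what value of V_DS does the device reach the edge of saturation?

The boundary between triode and saturation is V_DS = V_GS − V_TN = V_ov.
V_ov = 2.73 − 0.97 = 1.76 V.

V_DS,sat = 1.76 V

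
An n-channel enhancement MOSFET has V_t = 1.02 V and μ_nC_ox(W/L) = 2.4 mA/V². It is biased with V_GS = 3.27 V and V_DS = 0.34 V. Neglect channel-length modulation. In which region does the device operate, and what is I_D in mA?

Triode; I_D = 1.70 mA

V_ov = V_GS − V_t = 3.27 − 1.02 = 2.25 V.
Since V_DS = 0.34 V < V_ov = 2.25 V, the device is in the triode region.
I_D = k_n [V_ov · V_DS − ½ V_DS²] = 2.4 × [2.25 × 0.34 − 0.5 × 0.34²] = 1.7 mA.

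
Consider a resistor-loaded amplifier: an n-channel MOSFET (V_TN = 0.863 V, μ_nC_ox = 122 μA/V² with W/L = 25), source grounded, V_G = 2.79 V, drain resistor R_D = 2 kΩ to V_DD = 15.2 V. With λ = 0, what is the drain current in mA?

V_GS = V_G = 2.79 V, so V_ov = 2.79 − 0.863 = 1.93 V.
k_n = μ_nC_ox · (W/L) = 3.05 mA/V².
Assume saturation: I_D = ½ k_n V_ov² = 0.5 × 3.05 × 1.93² = 5.66 mA, giving V_DS = V_DD − I_D R_D = 15.2 − 5.66 × 2 = 3.87 V.
V_DS = 3.87 V ≥ V_ov = 1.93 V, confirming saturation.

I_D = 5.66 mA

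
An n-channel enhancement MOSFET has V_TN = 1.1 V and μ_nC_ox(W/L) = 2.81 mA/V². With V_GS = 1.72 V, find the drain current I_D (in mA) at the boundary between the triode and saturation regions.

At the boundary V_DS = V_ov = V_GS − V_TN = 1.72 − 1.1 = 0.62 V.
I_D = ½ k_n V_ov² = 0.5 × 2.81 × 0.62² = 0.54 mA.

I_D = 0.540 mA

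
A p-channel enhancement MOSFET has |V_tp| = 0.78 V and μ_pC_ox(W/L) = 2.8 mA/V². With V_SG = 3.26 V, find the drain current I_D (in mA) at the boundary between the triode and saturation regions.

I_D = 8.61 mA

At the boundary V_SD = V_ov = V_SG − |V_tp| = 3.26 − 0.78 = 2.48 V.
I_D = ½ k_p V_ov² = 0.5 × 2.8 × 2.48² = 8.61 mA.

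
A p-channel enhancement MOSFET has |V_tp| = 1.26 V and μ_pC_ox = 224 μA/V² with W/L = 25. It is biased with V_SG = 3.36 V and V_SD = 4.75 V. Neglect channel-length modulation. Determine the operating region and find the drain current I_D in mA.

k_p = μ_pC_ox · (W/L) = 5.6 mA/V².
V_ov = V_SG − |V_tp| = 3.36 − 1.26 = 2.1 V.
Since V_SD = 4.75 V ≥ V_ov = 2.1 V, the device is in saturation.
I_D = ½ k_p V_ov² = 0.5 × 5.6 × 2.1² = 12.3 mA.

Saturation; I_D = 12.3 mA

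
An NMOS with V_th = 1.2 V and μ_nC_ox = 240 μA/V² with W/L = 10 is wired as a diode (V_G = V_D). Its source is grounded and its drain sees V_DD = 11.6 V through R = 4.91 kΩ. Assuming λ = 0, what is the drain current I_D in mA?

With gate tied to drain, V_GS = V_DS ≥ V_GS − V_th, so the device is in saturation.
k_n = μ_nC_ox · (W/L) = 2.4 mA/V².
KCL at the drain: ½ k_n (V_GS − V_th)² = (V_DD − V_GS)/R.
Let x = V_GS − 1.2. Then 5.89 x² + x − 10.4 = 0, giving x = 1.25 V (positive root), so V_GS = 2.45 V.
I_D = (V_DD − V_GS)/R = (11.6 − 2.45) / 4.91 = 1.86 mA.

I_D = 1.86 mA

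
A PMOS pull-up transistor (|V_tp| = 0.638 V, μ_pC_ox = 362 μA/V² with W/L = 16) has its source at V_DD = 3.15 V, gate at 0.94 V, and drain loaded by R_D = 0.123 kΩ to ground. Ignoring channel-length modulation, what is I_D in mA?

V_SG = V_DD − V_G = 3.15 − 0.94 = 2.21 V, so V_ov = 2.21 − 0.638 = 1.57 V.
k_p = μ_pC_ox · (W/L) = 5.792 mA/V².
Assume saturation: I_D = ½ k_p V_ov² = 0.5 × 5.792 × 1.57² = 7.16 mA, giving V_SD = V_DD − I_D R_D = 3.15 − 7.16 × 0.123 = 2.27 V.
V_SD = 2.27 V ≥ V_ov = 1.57 V, confirming saturation.

I_D = 7.16 mA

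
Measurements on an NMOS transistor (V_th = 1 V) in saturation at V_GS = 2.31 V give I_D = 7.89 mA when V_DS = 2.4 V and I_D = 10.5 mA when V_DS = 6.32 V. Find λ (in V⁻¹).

λ = 0.106 V⁻¹

With V_GS fixed, I_D ∝ (1 + λ V_DS) in saturation, so I_D2/I_D1 = (1 + λ V_DS2)/(1 + λ V_DS1).
10.5/7.89 = 1.331 = (1 + 6.32 λ)/(1 + 2.4 λ).
Solving: λ (I_D1 V_DS2 − I_D2 V_DS1) = I_D2 − I_D1, so λ = (10.5 − 7.89) / (7.89 × 6.32 − 10.5 × 2.4) = 2.61 / 24.7 = 0.106 V⁻¹.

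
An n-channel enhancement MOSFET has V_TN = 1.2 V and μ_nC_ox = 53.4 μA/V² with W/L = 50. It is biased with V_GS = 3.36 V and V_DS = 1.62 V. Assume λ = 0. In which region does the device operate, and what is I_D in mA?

k_n = μ_nC_ox · (W/L) = 2.67 mA/V².
V_ov = V_GS − V_TN = 3.36 − 1.2 = 2.16 V.
Since V_DS = 1.62 V < V_ov = 2.16 V, the device is in the triode region.
I_D = k_n [V_ov · V_DS − ½ V_DS²] = 2.67 × [2.16 × 1.62 − 0.5 × 1.62²] = 5.84 mA.

Triode; I_D = 5.84 mA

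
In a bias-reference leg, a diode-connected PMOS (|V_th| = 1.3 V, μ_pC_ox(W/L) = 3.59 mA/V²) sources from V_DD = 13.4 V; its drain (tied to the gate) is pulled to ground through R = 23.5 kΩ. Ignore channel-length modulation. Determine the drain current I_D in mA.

With gate tied to drain, V_SG = V_SD ≥ V_SG − |V_th|, so the device is in saturation.
KCL at the drain: ½ k_p (V_SG − |V_th|)² = (V_DD − V_SG)/R.
Let x = V_SG − 1.3. Then 42.2 x² + x − 12.1 = 0, giving x = 0.524 V (positive root), so V_SG = 1.82 V.
I_D = (V_DD − V_SG)/R = (13.4 − 1.82) / 23.5 = 0.493 mA.

I_D = 0.493 mA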